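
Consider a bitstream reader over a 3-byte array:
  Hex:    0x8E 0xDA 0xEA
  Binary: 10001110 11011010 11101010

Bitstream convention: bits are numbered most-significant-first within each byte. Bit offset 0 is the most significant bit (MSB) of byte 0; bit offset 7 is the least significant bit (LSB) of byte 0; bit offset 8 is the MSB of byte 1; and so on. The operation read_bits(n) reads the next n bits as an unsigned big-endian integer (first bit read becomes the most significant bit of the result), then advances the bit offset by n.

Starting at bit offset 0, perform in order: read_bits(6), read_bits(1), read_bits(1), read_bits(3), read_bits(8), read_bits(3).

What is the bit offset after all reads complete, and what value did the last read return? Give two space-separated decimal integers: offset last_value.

Answer: 22 2

Derivation:
Read 1: bits[0:6] width=6 -> value=35 (bin 100011); offset now 6 = byte 0 bit 6; 18 bits remain
Read 2: bits[6:7] width=1 -> value=1 (bin 1); offset now 7 = byte 0 bit 7; 17 bits remain
Read 3: bits[7:8] width=1 -> value=0 (bin 0); offset now 8 = byte 1 bit 0; 16 bits remain
Read 4: bits[8:11] width=3 -> value=6 (bin 110); offset now 11 = byte 1 bit 3; 13 bits remain
Read 5: bits[11:19] width=8 -> value=215 (bin 11010111); offset now 19 = byte 2 bit 3; 5 bits remain
Read 6: bits[19:22] width=3 -> value=2 (bin 010); offset now 22 = byte 2 bit 6; 2 bits remain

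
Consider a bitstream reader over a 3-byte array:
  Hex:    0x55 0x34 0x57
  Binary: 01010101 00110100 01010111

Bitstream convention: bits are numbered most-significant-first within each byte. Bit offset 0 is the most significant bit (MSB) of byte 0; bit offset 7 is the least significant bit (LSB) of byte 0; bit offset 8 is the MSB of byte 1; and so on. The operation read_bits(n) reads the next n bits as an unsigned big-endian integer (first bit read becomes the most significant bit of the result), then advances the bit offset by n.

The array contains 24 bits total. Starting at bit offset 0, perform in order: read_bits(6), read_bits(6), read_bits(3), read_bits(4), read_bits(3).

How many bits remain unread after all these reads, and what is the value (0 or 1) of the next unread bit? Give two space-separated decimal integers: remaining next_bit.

Read 1: bits[0:6] width=6 -> value=21 (bin 010101); offset now 6 = byte 0 bit 6; 18 bits remain
Read 2: bits[6:12] width=6 -> value=19 (bin 010011); offset now 12 = byte 1 bit 4; 12 bits remain
Read 3: bits[12:15] width=3 -> value=2 (bin 010); offset now 15 = byte 1 bit 7; 9 bits remain
Read 4: bits[15:19] width=4 -> value=2 (bin 0010); offset now 19 = byte 2 bit 3; 5 bits remain
Read 5: bits[19:22] width=3 -> value=5 (bin 101); offset now 22 = byte 2 bit 6; 2 bits remain

Answer: 2 1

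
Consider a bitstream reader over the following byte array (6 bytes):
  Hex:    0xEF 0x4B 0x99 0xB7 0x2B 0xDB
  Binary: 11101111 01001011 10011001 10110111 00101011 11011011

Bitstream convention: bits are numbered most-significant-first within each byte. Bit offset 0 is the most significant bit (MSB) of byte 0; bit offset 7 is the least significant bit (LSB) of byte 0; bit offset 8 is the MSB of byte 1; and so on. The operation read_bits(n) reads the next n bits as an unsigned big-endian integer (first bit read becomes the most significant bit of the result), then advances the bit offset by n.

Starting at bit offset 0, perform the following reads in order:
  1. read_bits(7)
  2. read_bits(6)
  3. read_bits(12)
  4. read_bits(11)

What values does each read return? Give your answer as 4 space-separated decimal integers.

Answer: 119 41 1843 882

Derivation:
Read 1: bits[0:7] width=7 -> value=119 (bin 1110111); offset now 7 = byte 0 bit 7; 41 bits remain
Read 2: bits[7:13] width=6 -> value=41 (bin 101001); offset now 13 = byte 1 bit 5; 35 bits remain
Read 3: bits[13:25] width=12 -> value=1843 (bin 011100110011); offset now 25 = byte 3 bit 1; 23 bits remain
Read 4: bits[25:36] width=11 -> value=882 (bin 01101110010); offset now 36 = byte 4 bit 4; 12 bits remain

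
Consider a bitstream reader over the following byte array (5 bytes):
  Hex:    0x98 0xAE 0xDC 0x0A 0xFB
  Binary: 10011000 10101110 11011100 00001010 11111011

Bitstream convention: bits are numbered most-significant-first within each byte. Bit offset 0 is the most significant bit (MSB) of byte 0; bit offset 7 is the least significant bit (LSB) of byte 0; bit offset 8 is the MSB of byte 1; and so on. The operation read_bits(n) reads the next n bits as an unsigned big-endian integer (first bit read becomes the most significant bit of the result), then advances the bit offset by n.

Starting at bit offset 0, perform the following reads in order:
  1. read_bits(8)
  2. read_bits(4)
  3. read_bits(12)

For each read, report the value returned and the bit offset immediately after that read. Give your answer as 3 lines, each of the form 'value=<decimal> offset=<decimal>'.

Read 1: bits[0:8] width=8 -> value=152 (bin 10011000); offset now 8 = byte 1 bit 0; 32 bits remain
Read 2: bits[8:12] width=4 -> value=10 (bin 1010); offset now 12 = byte 1 bit 4; 28 bits remain
Read 3: bits[12:24] width=12 -> value=3804 (bin 111011011100); offset now 24 = byte 3 bit 0; 16 bits remain

Answer: value=152 offset=8
value=10 offset=12
value=3804 offset=24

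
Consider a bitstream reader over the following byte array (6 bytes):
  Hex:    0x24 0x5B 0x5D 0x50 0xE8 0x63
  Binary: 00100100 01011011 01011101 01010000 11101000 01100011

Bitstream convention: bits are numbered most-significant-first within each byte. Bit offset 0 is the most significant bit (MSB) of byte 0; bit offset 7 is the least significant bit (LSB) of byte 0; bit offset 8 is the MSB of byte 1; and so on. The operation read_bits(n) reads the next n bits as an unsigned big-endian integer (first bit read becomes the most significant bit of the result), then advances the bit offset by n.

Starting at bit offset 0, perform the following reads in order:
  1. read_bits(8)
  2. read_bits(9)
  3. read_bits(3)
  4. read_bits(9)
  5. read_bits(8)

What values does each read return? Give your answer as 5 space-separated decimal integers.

Read 1: bits[0:8] width=8 -> value=36 (bin 00100100); offset now 8 = byte 1 bit 0; 40 bits remain
Read 2: bits[8:17] width=9 -> value=182 (bin 010110110); offset now 17 = byte 2 bit 1; 31 bits remain
Read 3: bits[17:20] width=3 -> value=5 (bin 101); offset now 20 = byte 2 bit 4; 28 bits remain
Read 4: bits[20:29] width=9 -> value=426 (bin 110101010); offset now 29 = byte 3 bit 5; 19 bits remain
Read 5: bits[29:37] width=8 -> value=29 (bin 00011101); offset now 37 = byte 4 bit 5; 11 bits remain

Answer: 36 182 5 426 29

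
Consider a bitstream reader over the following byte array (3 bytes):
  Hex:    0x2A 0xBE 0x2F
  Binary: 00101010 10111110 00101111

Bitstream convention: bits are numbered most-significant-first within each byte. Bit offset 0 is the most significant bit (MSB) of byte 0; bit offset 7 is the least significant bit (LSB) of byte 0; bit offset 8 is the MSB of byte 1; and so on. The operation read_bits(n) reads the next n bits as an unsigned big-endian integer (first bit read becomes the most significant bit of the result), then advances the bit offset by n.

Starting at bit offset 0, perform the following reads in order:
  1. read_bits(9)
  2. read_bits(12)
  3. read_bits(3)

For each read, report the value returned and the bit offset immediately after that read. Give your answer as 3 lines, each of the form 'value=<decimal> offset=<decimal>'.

Answer: value=85 offset=9
value=1989 offset=21
value=7 offset=24

Derivation:
Read 1: bits[0:9] width=9 -> value=85 (bin 001010101); offset now 9 = byte 1 bit 1; 15 bits remain
Read 2: bits[9:21] width=12 -> value=1989 (bin 011111000101); offset now 21 = byte 2 bit 5; 3 bits remain
Read 3: bits[21:24] width=3 -> value=7 (bin 111); offset now 24 = byte 3 bit 0; 0 bits remain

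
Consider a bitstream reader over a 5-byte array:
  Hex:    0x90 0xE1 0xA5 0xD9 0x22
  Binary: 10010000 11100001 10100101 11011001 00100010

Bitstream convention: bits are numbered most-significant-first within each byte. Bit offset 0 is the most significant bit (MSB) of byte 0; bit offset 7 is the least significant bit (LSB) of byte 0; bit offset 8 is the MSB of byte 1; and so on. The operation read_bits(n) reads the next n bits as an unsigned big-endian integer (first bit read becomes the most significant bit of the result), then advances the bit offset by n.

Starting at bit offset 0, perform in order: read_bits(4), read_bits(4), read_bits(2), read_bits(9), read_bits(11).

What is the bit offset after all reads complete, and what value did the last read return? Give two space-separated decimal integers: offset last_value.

Read 1: bits[0:4] width=4 -> value=9 (bin 1001); offset now 4 = byte 0 bit 4; 36 bits remain
Read 2: bits[4:8] width=4 -> value=0 (bin 0000); offset now 8 = byte 1 bit 0; 32 bits remain
Read 3: bits[8:10] width=2 -> value=3 (bin 11); offset now 10 = byte 1 bit 2; 30 bits remain
Read 4: bits[10:19] width=9 -> value=269 (bin 100001101); offset now 19 = byte 2 bit 3; 21 bits remain
Read 5: bits[19:30] width=11 -> value=374 (bin 00101110110); offset now 30 = byte 3 bit 6; 10 bits remain

Answer: 30 374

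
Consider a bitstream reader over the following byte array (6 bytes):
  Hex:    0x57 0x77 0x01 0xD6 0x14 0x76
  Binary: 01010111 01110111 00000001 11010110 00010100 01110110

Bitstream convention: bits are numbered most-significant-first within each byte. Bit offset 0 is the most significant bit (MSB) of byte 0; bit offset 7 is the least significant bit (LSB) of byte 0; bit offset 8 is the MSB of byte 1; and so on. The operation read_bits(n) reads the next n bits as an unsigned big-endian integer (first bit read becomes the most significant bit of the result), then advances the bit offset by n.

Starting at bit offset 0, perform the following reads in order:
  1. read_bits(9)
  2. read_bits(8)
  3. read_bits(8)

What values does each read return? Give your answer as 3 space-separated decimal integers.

Read 1: bits[0:9] width=9 -> value=174 (bin 010101110); offset now 9 = byte 1 bit 1; 39 bits remain
Read 2: bits[9:17] width=8 -> value=238 (bin 11101110); offset now 17 = byte 2 bit 1; 31 bits remain
Read 3: bits[17:25] width=8 -> value=3 (bin 00000011); offset now 25 = byte 3 bit 1; 23 bits remain

Answer: 174 238 3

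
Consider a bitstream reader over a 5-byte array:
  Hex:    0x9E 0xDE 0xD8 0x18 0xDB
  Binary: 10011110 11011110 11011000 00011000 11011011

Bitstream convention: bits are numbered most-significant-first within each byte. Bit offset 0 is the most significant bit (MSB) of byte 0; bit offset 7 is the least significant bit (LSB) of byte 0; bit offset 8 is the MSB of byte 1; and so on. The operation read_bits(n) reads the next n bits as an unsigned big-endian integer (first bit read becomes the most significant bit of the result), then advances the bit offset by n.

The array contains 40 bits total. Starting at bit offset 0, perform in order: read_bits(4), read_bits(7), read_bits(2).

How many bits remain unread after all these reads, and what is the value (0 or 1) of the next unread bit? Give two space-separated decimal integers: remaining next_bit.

Answer: 27 1

Derivation:
Read 1: bits[0:4] width=4 -> value=9 (bin 1001); offset now 4 = byte 0 bit 4; 36 bits remain
Read 2: bits[4:11] width=7 -> value=118 (bin 1110110); offset now 11 = byte 1 bit 3; 29 bits remain
Read 3: bits[11:13] width=2 -> value=3 (bin 11); offset now 13 = byte 1 bit 5; 27 bits remain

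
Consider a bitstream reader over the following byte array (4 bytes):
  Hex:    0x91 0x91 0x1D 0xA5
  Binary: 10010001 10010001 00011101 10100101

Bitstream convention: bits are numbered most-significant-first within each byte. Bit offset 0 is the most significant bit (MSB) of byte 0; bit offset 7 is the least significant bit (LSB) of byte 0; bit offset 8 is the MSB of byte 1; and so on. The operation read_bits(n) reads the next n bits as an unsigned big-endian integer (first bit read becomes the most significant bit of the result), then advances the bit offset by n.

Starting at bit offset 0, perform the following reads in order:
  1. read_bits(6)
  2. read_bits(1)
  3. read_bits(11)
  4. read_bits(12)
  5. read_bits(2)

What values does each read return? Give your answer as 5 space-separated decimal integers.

Answer: 36 0 1604 1897 1

Derivation:
Read 1: bits[0:6] width=6 -> value=36 (bin 100100); offset now 6 = byte 0 bit 6; 26 bits remain
Read 2: bits[6:7] width=1 -> value=0 (bin 0); offset now 7 = byte 0 bit 7; 25 bits remain
Read 3: bits[7:18] width=11 -> value=1604 (bin 11001000100); offset now 18 = byte 2 bit 2; 14 bits remain
Read 4: bits[18:30] width=12 -> value=1897 (bin 011101101001); offset now 30 = byte 3 bit 6; 2 bits remain
Read 5: bits[30:32] width=2 -> value=1 (bin 01); offset now 32 = byte 4 bit 0; 0 bits remain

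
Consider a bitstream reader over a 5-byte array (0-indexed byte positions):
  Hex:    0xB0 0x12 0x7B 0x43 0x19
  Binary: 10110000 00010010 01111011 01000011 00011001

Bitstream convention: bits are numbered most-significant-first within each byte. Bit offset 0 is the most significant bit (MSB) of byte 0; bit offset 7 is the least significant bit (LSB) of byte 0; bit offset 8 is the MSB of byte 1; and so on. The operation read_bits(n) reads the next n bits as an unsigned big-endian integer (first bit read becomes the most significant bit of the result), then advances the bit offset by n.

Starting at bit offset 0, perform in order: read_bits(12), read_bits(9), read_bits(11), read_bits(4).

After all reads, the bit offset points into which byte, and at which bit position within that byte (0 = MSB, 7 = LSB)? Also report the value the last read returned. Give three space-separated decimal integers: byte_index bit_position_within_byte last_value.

Read 1: bits[0:12] width=12 -> value=2817 (bin 101100000001); offset now 12 = byte 1 bit 4; 28 bits remain
Read 2: bits[12:21] width=9 -> value=79 (bin 001001111); offset now 21 = byte 2 bit 5; 19 bits remain
Read 3: bits[21:32] width=11 -> value=835 (bin 01101000011); offset now 32 = byte 4 bit 0; 8 bits remain
Read 4: bits[32:36] width=4 -> value=1 (bin 0001); offset now 36 = byte 4 bit 4; 4 bits remain

Answer: 4 4 1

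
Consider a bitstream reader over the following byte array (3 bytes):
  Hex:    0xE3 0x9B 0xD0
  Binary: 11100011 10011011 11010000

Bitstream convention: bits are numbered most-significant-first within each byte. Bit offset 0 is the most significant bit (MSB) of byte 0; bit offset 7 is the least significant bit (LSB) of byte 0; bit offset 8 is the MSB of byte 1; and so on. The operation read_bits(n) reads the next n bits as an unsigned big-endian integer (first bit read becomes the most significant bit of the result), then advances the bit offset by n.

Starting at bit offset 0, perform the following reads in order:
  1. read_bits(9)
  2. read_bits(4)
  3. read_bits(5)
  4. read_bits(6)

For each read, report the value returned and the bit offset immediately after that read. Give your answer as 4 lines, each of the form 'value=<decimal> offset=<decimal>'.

Answer: value=455 offset=9
value=3 offset=13
value=15 offset=18
value=16 offset=24

Derivation:
Read 1: bits[0:9] width=9 -> value=455 (bin 111000111); offset now 9 = byte 1 bit 1; 15 bits remain
Read 2: bits[9:13] width=4 -> value=3 (bin 0011); offset now 13 = byte 1 bit 5; 11 bits remain
Read 3: bits[13:18] width=5 -> value=15 (bin 01111); offset now 18 = byte 2 bit 2; 6 bits remain
Read 4: bits[18:24] width=6 -> value=16 (bin 010000); offset now 24 = byte 3 bit 0; 0 bits remain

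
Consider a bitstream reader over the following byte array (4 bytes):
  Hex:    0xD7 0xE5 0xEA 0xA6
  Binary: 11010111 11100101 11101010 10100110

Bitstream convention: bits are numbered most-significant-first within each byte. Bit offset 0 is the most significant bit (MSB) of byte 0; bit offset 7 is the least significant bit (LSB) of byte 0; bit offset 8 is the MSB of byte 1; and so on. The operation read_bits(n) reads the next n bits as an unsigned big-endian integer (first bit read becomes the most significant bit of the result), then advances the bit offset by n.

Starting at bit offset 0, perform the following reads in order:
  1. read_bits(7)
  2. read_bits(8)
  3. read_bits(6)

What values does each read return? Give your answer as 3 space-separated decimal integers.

Answer: 107 242 61

Derivation:
Read 1: bits[0:7] width=7 -> value=107 (bin 1101011); offset now 7 = byte 0 bit 7; 25 bits remain
Read 2: bits[7:15] width=8 -> value=242 (bin 11110010); offset now 15 = byte 1 bit 7; 17 bits remain
Read 3: bits[15:21] width=6 -> value=61 (bin 111101); offset now 21 = byte 2 bit 5; 11 bits remain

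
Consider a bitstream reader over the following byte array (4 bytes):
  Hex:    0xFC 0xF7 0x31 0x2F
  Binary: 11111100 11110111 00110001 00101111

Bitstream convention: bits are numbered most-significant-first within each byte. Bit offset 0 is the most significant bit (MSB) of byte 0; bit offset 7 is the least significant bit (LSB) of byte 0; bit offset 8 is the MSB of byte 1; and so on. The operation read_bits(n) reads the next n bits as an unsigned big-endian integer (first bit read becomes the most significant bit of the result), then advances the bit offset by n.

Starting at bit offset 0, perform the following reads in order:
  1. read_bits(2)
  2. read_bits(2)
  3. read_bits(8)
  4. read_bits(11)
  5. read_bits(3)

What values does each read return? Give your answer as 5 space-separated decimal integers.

Answer: 3 3 207 920 4

Derivation:
Read 1: bits[0:2] width=2 -> value=3 (bin 11); offset now 2 = byte 0 bit 2; 30 bits remain
Read 2: bits[2:4] width=2 -> value=3 (bin 11); offset now 4 = byte 0 bit 4; 28 bits remain
Read 3: bits[4:12] width=8 -> value=207 (bin 11001111); offset now 12 = byte 1 bit 4; 20 bits remain
Read 4: bits[12:23] width=11 -> value=920 (bin 01110011000); offset now 23 = byte 2 bit 7; 9 bits remain
Read 5: bits[23:26] width=3 -> value=4 (bin 100); offset now 26 = byte 3 bit 2; 6 bits remain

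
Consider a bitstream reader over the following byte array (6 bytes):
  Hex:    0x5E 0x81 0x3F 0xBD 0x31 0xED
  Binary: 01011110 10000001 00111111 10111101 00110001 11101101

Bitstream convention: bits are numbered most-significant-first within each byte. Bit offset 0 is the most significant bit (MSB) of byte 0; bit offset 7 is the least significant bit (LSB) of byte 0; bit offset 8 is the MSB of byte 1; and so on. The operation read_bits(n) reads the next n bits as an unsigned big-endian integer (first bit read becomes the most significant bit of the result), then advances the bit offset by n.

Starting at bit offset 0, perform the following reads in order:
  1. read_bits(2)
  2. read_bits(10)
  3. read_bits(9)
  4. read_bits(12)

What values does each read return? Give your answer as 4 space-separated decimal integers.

Answer: 1 488 39 3962

Derivation:
Read 1: bits[0:2] width=2 -> value=1 (bin 01); offset now 2 = byte 0 bit 2; 46 bits remain
Read 2: bits[2:12] width=10 -> value=488 (bin 0111101000); offset now 12 = byte 1 bit 4; 36 bits remain
Read 3: bits[12:21] width=9 -> value=39 (bin 000100111); offset now 21 = byte 2 bit 5; 27 bits remain
Read 4: bits[21:33] width=12 -> value=3962 (bin 111101111010); offset now 33 = byte 4 bit 1; 15 bits remain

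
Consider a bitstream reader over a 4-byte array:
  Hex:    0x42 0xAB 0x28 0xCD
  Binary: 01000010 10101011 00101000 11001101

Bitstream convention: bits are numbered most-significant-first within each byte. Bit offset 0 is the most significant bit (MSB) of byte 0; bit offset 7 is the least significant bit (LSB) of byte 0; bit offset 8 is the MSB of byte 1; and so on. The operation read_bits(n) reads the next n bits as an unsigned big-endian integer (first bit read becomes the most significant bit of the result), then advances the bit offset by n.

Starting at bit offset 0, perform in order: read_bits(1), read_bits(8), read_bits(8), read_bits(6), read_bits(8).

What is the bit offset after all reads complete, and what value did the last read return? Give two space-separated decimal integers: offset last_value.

Read 1: bits[0:1] width=1 -> value=0 (bin 0); offset now 1 = byte 0 bit 1; 31 bits remain
Read 2: bits[1:9] width=8 -> value=133 (bin 10000101); offset now 9 = byte 1 bit 1; 23 bits remain
Read 3: bits[9:17] width=8 -> value=86 (bin 01010110); offset now 17 = byte 2 bit 1; 15 bits remain
Read 4: bits[17:23] width=6 -> value=20 (bin 010100); offset now 23 = byte 2 bit 7; 9 bits remain
Read 5: bits[23:31] width=8 -> value=102 (bin 01100110); offset now 31 = byte 3 bit 7; 1 bits remain

Answer: 31 102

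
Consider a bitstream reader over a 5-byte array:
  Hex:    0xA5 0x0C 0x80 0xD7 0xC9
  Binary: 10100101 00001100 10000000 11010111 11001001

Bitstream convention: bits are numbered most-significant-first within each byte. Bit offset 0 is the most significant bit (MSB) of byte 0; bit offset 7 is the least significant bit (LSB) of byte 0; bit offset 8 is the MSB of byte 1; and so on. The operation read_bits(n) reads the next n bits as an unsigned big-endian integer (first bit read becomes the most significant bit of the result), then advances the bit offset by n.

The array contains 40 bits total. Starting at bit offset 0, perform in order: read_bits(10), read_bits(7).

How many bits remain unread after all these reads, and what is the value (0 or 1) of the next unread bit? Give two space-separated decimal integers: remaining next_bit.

Answer: 23 0

Derivation:
Read 1: bits[0:10] width=10 -> value=660 (bin 1010010100); offset now 10 = byte 1 bit 2; 30 bits remain
Read 2: bits[10:17] width=7 -> value=25 (bin 0011001); offset now 17 = byte 2 bit 1; 23 bits remain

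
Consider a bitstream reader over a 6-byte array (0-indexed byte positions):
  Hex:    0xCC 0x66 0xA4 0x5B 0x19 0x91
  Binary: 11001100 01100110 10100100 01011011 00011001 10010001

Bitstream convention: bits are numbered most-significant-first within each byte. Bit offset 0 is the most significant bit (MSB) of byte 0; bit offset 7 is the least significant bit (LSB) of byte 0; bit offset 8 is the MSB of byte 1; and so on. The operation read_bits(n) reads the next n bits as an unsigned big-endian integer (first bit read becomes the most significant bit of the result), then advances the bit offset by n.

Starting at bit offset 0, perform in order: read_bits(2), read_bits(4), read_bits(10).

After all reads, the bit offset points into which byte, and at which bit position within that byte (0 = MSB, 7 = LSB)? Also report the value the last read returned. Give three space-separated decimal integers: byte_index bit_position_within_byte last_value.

Read 1: bits[0:2] width=2 -> value=3 (bin 11); offset now 2 = byte 0 bit 2; 46 bits remain
Read 2: bits[2:6] width=4 -> value=3 (bin 0011); offset now 6 = byte 0 bit 6; 42 bits remain
Read 3: bits[6:16] width=10 -> value=102 (bin 0001100110); offset now 16 = byte 2 bit 0; 32 bits remain

Answer: 2 0 102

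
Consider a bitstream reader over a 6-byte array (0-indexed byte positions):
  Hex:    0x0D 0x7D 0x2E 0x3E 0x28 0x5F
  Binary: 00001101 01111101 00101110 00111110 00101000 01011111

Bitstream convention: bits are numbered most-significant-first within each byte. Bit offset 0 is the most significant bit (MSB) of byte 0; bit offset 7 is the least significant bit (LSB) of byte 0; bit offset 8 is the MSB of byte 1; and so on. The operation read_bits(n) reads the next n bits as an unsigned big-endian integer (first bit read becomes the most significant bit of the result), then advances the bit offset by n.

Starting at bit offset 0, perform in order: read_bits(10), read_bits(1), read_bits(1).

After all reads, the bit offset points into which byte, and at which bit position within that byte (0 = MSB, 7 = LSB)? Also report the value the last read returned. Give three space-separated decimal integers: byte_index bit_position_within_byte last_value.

Read 1: bits[0:10] width=10 -> value=53 (bin 0000110101); offset now 10 = byte 1 bit 2; 38 bits remain
Read 2: bits[10:11] width=1 -> value=1 (bin 1); offset now 11 = byte 1 bit 3; 37 bits remain
Read 3: bits[11:12] width=1 -> value=1 (bin 1); offset now 12 = byte 1 bit 4; 36 bits remain

Answer: 1 4 1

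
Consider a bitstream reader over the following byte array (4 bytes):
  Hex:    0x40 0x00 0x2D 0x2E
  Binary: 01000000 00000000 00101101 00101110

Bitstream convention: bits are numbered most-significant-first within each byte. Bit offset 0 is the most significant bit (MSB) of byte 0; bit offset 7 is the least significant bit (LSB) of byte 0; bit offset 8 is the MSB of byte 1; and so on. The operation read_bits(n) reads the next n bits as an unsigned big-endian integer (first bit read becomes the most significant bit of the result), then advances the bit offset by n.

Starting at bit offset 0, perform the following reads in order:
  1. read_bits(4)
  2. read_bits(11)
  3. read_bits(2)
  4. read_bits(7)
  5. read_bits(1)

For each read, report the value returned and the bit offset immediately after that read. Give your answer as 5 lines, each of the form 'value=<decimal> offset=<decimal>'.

Read 1: bits[0:4] width=4 -> value=4 (bin 0100); offset now 4 = byte 0 bit 4; 28 bits remain
Read 2: bits[4:15] width=11 -> value=0 (bin 00000000000); offset now 15 = byte 1 bit 7; 17 bits remain
Read 3: bits[15:17] width=2 -> value=0 (bin 00); offset now 17 = byte 2 bit 1; 15 bits remain
Read 4: bits[17:24] width=7 -> value=45 (bin 0101101); offset now 24 = byte 3 bit 0; 8 bits remain
Read 5: bits[24:25] width=1 -> value=0 (bin 0); offset now 25 = byte 3 bit 1; 7 bits remain

Answer: value=4 offset=4
value=0 offset=15
value=0 offset=17
value=45 offset=24
value=0 offset=25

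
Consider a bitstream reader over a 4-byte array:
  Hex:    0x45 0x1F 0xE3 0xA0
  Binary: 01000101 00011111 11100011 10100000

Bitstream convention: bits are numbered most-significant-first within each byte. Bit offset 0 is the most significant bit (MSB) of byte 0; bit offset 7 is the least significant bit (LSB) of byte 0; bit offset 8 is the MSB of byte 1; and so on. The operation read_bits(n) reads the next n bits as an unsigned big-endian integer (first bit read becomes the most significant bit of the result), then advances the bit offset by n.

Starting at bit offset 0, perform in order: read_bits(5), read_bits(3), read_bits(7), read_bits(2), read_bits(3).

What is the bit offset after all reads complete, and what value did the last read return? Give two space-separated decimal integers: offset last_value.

Read 1: bits[0:5] width=5 -> value=8 (bin 01000); offset now 5 = byte 0 bit 5; 27 bits remain
Read 2: bits[5:8] width=3 -> value=5 (bin 101); offset now 8 = byte 1 bit 0; 24 bits remain
Read 3: bits[8:15] width=7 -> value=15 (bin 0001111); offset now 15 = byte 1 bit 7; 17 bits remain
Read 4: bits[15:17] width=2 -> value=3 (bin 11); offset now 17 = byte 2 bit 1; 15 bits remain
Read 5: bits[17:20] width=3 -> value=6 (bin 110); offset now 20 = byte 2 bit 4; 12 bits remain

Answer: 20 6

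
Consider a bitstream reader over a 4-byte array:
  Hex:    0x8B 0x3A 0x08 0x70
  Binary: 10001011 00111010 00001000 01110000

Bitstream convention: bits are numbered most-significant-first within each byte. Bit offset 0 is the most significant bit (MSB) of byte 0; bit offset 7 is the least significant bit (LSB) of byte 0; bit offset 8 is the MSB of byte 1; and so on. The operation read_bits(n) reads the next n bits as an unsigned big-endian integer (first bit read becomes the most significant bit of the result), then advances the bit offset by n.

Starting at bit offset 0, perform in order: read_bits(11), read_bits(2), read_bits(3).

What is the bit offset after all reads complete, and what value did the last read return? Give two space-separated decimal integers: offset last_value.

Read 1: bits[0:11] width=11 -> value=1113 (bin 10001011001); offset now 11 = byte 1 bit 3; 21 bits remain
Read 2: bits[11:13] width=2 -> value=3 (bin 11); offset now 13 = byte 1 bit 5; 19 bits remain
Read 3: bits[13:16] width=3 -> value=2 (bin 010); offset now 16 = byte 2 bit 0; 16 bits remain

Answer: 16 2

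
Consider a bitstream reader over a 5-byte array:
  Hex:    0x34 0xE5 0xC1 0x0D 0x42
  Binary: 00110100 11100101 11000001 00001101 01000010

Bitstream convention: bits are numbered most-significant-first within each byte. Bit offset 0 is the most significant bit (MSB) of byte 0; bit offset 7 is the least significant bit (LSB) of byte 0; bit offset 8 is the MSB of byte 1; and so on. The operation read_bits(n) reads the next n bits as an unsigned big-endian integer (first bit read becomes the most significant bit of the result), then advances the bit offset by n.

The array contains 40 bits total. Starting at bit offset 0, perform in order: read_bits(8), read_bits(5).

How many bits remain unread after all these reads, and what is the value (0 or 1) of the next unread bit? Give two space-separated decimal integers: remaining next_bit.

Answer: 27 1

Derivation:
Read 1: bits[0:8] width=8 -> value=52 (bin 00110100); offset now 8 = byte 1 bit 0; 32 bits remain
Read 2: bits[8:13] width=5 -> value=28 (bin 11100); offset now 13 = byte 1 bit 5; 27 bits remain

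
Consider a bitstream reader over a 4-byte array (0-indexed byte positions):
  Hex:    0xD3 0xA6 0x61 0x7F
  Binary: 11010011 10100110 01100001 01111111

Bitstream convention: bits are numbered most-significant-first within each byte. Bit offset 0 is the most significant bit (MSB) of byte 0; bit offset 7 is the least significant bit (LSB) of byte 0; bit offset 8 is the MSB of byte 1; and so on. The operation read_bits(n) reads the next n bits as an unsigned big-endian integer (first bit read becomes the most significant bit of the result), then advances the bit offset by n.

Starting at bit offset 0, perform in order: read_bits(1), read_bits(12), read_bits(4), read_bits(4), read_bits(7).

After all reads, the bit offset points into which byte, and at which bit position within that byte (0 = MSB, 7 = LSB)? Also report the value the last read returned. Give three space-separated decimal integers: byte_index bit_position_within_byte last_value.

Read 1: bits[0:1] width=1 -> value=1 (bin 1); offset now 1 = byte 0 bit 1; 31 bits remain
Read 2: bits[1:13] width=12 -> value=2676 (bin 101001110100); offset now 13 = byte 1 bit 5; 19 bits remain
Read 3: bits[13:17] width=4 -> value=12 (bin 1100); offset now 17 = byte 2 bit 1; 15 bits remain
Read 4: bits[17:21] width=4 -> value=12 (bin 1100); offset now 21 = byte 2 bit 5; 11 bits remain
Read 5: bits[21:28] width=7 -> value=23 (bin 0010111); offset now 28 = byte 3 bit 4; 4 bits remain

Answer: 3 4 23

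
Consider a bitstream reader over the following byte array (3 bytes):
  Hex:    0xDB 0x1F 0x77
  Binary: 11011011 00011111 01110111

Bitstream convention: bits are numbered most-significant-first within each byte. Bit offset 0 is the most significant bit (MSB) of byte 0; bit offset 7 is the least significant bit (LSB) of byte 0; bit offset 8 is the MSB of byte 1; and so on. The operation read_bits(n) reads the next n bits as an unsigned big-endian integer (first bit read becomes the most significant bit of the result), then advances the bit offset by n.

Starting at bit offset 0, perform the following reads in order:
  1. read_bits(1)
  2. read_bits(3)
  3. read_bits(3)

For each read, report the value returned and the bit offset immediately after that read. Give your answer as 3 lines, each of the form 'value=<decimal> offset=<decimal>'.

Read 1: bits[0:1] width=1 -> value=1 (bin 1); offset now 1 = byte 0 bit 1; 23 bits remain
Read 2: bits[1:4] width=3 -> value=5 (bin 101); offset now 4 = byte 0 bit 4; 20 bits remain
Read 3: bits[4:7] width=3 -> value=5 (bin 101); offset now 7 = byte 0 bit 7; 17 bits remain

Answer: value=1 offset=1
value=5 offset=4
value=5 offset=7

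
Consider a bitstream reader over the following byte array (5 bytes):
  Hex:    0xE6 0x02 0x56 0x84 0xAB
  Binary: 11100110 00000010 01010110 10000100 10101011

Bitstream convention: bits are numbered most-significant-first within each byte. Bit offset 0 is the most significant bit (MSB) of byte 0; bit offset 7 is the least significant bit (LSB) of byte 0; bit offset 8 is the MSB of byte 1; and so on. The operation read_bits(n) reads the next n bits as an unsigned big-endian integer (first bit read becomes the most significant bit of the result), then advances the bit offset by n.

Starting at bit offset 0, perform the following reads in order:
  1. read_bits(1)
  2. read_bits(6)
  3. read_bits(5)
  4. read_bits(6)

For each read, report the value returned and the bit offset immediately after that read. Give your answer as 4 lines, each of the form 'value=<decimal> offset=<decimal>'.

Answer: value=1 offset=1
value=51 offset=7
value=0 offset=12
value=9 offset=18

Derivation:
Read 1: bits[0:1] width=1 -> value=1 (bin 1); offset now 1 = byte 0 bit 1; 39 bits remain
Read 2: bits[1:7] width=6 -> value=51 (bin 110011); offset now 7 = byte 0 bit 7; 33 bits remain
Read 3: bits[7:12] width=5 -> value=0 (bin 00000); offset now 12 = byte 1 bit 4; 28 bits remain
Read 4: bits[12:18] width=6 -> value=9 (bin 001001); offset now 18 = byte 2 bit 2; 22 bits remain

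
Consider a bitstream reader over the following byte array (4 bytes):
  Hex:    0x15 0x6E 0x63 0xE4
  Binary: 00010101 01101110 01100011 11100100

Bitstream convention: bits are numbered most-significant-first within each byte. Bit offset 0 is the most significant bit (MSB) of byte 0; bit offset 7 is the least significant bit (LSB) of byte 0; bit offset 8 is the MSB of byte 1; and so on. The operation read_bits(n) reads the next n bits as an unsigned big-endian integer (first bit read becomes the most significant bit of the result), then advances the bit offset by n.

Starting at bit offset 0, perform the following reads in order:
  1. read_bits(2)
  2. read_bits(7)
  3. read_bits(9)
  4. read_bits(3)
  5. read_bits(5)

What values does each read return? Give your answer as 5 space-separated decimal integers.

Read 1: bits[0:2] width=2 -> value=0 (bin 00); offset now 2 = byte 0 bit 2; 30 bits remain
Read 2: bits[2:9] width=7 -> value=42 (bin 0101010); offset now 9 = byte 1 bit 1; 23 bits remain
Read 3: bits[9:18] width=9 -> value=441 (bin 110111001); offset now 18 = byte 2 bit 2; 14 bits remain
Read 4: bits[18:21] width=3 -> value=4 (bin 100); offset now 21 = byte 2 bit 5; 11 bits remain
Read 5: bits[21:26] width=5 -> value=15 (bin 01111); offset now 26 = byte 3 bit 2; 6 bits remain

Answer: 0 42 441 4 15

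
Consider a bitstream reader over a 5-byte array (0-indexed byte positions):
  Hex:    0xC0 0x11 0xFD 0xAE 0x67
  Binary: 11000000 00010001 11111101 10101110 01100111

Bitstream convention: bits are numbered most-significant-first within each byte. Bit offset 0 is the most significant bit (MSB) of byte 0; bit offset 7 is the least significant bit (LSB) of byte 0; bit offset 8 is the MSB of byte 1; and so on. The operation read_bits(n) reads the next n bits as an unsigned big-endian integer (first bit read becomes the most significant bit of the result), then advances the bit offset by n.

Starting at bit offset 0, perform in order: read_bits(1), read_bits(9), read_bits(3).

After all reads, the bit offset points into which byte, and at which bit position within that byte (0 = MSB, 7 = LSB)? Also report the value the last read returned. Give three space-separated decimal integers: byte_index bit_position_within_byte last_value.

Read 1: bits[0:1] width=1 -> value=1 (bin 1); offset now 1 = byte 0 bit 1; 39 bits remain
Read 2: bits[1:10] width=9 -> value=256 (bin 100000000); offset now 10 = byte 1 bit 2; 30 bits remain
Read 3: bits[10:13] width=3 -> value=2 (bin 010); offset now 13 = byte 1 bit 5; 27 bits remain

Answer: 1 5 2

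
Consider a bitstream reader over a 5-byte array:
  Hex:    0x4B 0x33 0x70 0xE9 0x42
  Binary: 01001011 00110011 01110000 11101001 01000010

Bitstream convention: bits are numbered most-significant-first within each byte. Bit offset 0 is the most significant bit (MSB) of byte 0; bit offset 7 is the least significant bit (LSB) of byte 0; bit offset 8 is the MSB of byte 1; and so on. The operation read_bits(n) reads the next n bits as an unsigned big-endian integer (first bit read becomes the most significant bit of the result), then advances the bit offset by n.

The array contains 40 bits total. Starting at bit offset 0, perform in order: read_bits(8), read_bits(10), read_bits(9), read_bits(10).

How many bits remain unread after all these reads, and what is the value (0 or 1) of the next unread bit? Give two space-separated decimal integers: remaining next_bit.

Answer: 3 0

Derivation:
Read 1: bits[0:8] width=8 -> value=75 (bin 01001011); offset now 8 = byte 1 bit 0; 32 bits remain
Read 2: bits[8:18] width=10 -> value=205 (bin 0011001101); offset now 18 = byte 2 bit 2; 22 bits remain
Read 3: bits[18:27] width=9 -> value=391 (bin 110000111); offset now 27 = byte 3 bit 3; 13 bits remain
Read 4: bits[27:37] width=10 -> value=296 (bin 0100101000); offset now 37 = byte 4 bit 5; 3 bits remain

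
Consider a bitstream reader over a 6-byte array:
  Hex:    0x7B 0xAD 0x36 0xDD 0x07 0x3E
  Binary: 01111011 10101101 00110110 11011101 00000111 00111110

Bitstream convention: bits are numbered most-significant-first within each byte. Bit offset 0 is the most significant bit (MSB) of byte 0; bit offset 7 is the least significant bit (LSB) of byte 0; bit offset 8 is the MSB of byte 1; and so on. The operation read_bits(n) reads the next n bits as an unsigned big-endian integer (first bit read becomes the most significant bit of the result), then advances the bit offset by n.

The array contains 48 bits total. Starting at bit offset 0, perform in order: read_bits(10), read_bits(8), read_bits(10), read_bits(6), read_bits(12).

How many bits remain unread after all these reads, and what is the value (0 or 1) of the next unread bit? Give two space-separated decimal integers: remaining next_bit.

Read 1: bits[0:10] width=10 -> value=494 (bin 0111101110); offset now 10 = byte 1 bit 2; 38 bits remain
Read 2: bits[10:18] width=8 -> value=180 (bin 10110100); offset now 18 = byte 2 bit 2; 30 bits remain
Read 3: bits[18:28] width=10 -> value=877 (bin 1101101101); offset now 28 = byte 3 bit 4; 20 bits remain
Read 4: bits[28:34] width=6 -> value=52 (bin 110100); offset now 34 = byte 4 bit 2; 14 bits remain
Read 5: bits[34:46] width=12 -> value=463 (bin 000111001111); offset now 46 = byte 5 bit 6; 2 bits remain

Answer: 2 1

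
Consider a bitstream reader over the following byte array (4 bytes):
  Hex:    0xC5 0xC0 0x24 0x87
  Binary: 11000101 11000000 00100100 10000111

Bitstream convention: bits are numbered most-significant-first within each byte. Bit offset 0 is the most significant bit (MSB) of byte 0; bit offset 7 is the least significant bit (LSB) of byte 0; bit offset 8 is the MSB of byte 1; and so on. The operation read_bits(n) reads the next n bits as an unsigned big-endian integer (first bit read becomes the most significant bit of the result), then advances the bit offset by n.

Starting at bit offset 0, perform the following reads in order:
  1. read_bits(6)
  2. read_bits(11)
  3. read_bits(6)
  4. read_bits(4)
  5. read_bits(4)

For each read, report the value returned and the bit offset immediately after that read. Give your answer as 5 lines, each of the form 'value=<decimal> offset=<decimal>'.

Answer: value=49 offset=6
value=896 offset=17
value=18 offset=23
value=4 offset=27
value=3 offset=31

Derivation:
Read 1: bits[0:6] width=6 -> value=49 (bin 110001); offset now 6 = byte 0 bit 6; 26 bits remain
Read 2: bits[6:17] width=11 -> value=896 (bin 01110000000); offset now 17 = byte 2 bit 1; 15 bits remain
Read 3: bits[17:23] width=6 -> value=18 (bin 010010); offset now 23 = byte 2 bit 7; 9 bits remain
Read 4: bits[23:27] width=4 -> value=4 (bin 0100); offset now 27 = byte 3 bit 3; 5 bits remain
Read 5: bits[27:31] width=4 -> value=3 (bin 0011); offset now 31 = byte 3 bit 7; 1 bits remain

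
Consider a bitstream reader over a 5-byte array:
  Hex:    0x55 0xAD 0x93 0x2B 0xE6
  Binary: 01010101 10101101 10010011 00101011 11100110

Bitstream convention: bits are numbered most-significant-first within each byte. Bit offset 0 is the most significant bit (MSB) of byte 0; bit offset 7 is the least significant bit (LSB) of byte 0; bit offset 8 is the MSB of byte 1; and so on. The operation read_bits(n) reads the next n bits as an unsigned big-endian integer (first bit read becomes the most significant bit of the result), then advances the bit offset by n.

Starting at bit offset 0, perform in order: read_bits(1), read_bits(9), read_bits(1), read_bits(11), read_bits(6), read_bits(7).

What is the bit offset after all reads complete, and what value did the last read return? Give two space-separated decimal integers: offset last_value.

Answer: 35 95

Derivation:
Read 1: bits[0:1] width=1 -> value=0 (bin 0); offset now 1 = byte 0 bit 1; 39 bits remain
Read 2: bits[1:10] width=9 -> value=342 (bin 101010110); offset now 10 = byte 1 bit 2; 30 bits remain
Read 3: bits[10:11] width=1 -> value=1 (bin 1); offset now 11 = byte 1 bit 3; 29 bits remain
Read 4: bits[11:22] width=11 -> value=868 (bin 01101100100); offset now 22 = byte 2 bit 6; 18 bits remain
Read 5: bits[22:28] width=6 -> value=50 (bin 110010); offset now 28 = byte 3 bit 4; 12 bits remain
Read 6: bits[28:35] width=7 -> value=95 (bin 1011111); offset now 35 = byte 4 bit 3; 5 bits remain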